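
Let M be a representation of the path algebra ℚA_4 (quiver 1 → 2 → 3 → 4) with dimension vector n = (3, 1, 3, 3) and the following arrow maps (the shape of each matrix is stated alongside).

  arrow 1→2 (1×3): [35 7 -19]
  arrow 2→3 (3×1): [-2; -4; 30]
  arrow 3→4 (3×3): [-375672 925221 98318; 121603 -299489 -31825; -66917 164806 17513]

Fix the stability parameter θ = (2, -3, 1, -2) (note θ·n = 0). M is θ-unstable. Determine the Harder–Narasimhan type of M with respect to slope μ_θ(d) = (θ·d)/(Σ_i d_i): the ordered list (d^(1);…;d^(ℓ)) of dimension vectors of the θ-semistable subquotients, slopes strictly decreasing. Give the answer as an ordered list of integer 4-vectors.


Interval decomposition of M: I[1,1]^2, I[1,3], I[3,4]^2, I[4,4].
HN type (ℓ=4): μ^(1)=2; μ^(2)=1; μ^(3)=-1/2; μ^(4)=-2

((2, 0, 0, 0); (0, 0, 1, 0); (1, 1, 2, 2); (0, 0, 0, 1))


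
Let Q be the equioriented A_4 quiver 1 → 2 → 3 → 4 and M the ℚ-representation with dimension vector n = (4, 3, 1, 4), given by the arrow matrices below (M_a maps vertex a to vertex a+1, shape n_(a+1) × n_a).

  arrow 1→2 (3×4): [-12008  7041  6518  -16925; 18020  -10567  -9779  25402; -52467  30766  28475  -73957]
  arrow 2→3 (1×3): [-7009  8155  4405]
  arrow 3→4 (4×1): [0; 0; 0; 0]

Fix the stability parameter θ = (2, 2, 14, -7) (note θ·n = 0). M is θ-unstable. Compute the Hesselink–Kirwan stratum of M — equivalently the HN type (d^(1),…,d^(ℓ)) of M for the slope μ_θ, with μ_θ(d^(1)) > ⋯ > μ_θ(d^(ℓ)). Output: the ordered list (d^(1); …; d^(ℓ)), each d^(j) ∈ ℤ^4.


Via rank(M_{q-1}∘⋯∘M_p): M ≅ I[1,1], I[1,2]^2, I[1,3], I[4,4]^4.
μ_θ-semistable layers: μ^(1)=14; μ^(2)=2; μ^(3)=-7

((0, 0, 1, 0); (4, 3, 0, 0); (0, 0, 0, 4))


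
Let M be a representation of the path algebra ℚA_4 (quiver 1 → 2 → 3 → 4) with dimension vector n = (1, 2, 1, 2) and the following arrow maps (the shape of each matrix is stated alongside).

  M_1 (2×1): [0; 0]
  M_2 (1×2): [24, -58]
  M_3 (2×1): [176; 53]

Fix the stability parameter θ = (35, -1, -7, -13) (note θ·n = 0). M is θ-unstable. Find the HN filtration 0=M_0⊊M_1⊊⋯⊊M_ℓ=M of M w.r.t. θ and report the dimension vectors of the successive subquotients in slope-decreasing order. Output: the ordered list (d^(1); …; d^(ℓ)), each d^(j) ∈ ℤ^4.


Interval decomposition of M: I[1,1], I[2,2], I[2,4], I[4,4].
HN type (ℓ=4): μ^(1)=35; μ^(2)=-1; μ^(3)=-7; μ^(4)=-13

((1, 0, 0, 0); (0, 1, 0, 0); (0, 1, 1, 1); (0, 0, 0, 1))


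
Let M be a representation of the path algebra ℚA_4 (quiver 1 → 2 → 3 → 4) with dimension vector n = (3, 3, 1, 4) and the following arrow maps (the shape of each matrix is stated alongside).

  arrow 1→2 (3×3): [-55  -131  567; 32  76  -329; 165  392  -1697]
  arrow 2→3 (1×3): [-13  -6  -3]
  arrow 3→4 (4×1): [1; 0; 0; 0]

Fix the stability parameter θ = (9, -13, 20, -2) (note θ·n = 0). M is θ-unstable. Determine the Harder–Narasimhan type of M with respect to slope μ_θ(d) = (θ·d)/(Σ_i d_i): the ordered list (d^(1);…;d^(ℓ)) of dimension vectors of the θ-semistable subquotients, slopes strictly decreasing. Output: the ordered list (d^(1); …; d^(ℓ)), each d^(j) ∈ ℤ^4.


Barcode: M ≅ I[1,2]^2, I[1,4], I[4,4]^3. HN layers by μ_θ (2 steps, strictly decreasing):
  μ^(1)=9; μ^(2)=-2

((0, 0, 1, 1); (3, 3, 0, 3))


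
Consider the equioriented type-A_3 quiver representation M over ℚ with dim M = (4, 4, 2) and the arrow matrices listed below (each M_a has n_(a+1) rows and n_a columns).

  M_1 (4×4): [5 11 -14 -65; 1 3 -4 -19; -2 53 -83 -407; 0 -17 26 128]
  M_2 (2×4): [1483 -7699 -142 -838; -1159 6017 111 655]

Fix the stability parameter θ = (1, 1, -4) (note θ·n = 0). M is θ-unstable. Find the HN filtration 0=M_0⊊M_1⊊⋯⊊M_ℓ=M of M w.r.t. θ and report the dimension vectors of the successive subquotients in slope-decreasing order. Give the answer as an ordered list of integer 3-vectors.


Via rank(M_{q-1}∘⋯∘M_p): M ≅ I[1,1], I[1,2]^2, I[1,3], I[2,3].
μ_θ-semistable layers: μ^(1)=1; μ^(2)=-2/3; μ^(3)=-3/2

((3, 2, 0); (1, 1, 1); (0, 1, 1))


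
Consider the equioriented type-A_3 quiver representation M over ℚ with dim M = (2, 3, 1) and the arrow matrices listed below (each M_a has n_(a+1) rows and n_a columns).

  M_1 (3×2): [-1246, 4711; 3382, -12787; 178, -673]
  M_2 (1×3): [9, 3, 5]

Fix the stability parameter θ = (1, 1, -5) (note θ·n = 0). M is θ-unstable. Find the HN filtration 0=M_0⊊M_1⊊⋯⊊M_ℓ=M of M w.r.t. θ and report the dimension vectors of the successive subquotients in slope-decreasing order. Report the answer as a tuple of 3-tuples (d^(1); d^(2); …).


Via rank(M_{q-1}∘⋯∘M_p): M ≅ I[1,1], I[1,3], I[2,2]^2.
μ_θ-semistable layers: μ^(1)=1; μ^(2)=-1

((1, 2, 0); (1, 1, 1))


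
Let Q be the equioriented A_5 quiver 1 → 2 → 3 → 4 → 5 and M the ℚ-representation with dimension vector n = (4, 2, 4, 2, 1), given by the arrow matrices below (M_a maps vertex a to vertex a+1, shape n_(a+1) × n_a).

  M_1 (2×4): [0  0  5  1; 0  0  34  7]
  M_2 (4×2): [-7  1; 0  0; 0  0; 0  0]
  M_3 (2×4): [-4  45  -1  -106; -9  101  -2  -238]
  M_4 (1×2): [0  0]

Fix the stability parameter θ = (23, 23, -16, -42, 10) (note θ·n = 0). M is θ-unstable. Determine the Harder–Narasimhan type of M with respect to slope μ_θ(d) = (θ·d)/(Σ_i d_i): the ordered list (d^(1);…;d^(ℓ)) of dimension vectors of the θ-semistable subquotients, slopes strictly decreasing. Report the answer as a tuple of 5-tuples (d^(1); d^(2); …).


Via rank(M_{q-1}∘⋯∘M_p): M ≅ I[1,1]^2, I[1,2], I[1,4], I[3,3]^2, I[3,4], I[5,5].
μ_θ-semistable layers: μ^(1)=23; μ^(2)=10; μ^(3)=-3; μ^(4)=-16; μ^(5)=-29

((3, 1, 0, 0, 0); (0, 0, 0, 0, 1); (1, 1, 1, 1, 0); (0, 0, 2, 0, 0); (0, 0, 1, 1, 0))


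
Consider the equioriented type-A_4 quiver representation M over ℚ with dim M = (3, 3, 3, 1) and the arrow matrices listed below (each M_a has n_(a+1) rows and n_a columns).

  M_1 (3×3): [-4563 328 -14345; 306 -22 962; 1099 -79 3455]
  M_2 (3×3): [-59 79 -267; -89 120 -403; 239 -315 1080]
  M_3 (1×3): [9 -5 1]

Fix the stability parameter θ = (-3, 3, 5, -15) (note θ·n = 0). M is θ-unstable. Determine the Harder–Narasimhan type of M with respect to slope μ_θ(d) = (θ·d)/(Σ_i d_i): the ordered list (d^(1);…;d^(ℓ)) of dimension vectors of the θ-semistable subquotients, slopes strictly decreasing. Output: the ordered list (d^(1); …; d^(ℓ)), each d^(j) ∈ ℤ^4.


Interval decomposition of M: I[1,1], I[1,3], I[1,4], I[2,3].
HN type (ℓ=4): μ^(1)=5; μ^(2)=3; μ^(3)=-7/3; μ^(4)=-3

((0, 0, 2, 0); (0, 2, 0, 0); (0, 1, 1, 1); (3, 0, 0, 0))


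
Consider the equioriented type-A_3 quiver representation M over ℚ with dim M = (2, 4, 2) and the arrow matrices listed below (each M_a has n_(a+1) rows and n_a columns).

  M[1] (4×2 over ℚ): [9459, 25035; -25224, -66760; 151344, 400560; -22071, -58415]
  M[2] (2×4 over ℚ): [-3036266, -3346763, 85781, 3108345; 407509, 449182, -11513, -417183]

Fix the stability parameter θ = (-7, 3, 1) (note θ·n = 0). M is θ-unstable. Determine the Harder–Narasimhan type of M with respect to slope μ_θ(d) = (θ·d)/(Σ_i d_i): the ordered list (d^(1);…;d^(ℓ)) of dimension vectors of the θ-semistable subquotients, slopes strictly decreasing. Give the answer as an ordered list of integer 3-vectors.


Via rank(M_{q-1}∘⋯∘M_p): M ≅ I[1,1], I[1,3], I[2,2]^2, I[2,3].
μ_θ-semistable layers: μ^(1)=3; μ^(2)=2; μ^(3)=-7

((0, 2, 0); (0, 2, 2); (2, 0, 0))


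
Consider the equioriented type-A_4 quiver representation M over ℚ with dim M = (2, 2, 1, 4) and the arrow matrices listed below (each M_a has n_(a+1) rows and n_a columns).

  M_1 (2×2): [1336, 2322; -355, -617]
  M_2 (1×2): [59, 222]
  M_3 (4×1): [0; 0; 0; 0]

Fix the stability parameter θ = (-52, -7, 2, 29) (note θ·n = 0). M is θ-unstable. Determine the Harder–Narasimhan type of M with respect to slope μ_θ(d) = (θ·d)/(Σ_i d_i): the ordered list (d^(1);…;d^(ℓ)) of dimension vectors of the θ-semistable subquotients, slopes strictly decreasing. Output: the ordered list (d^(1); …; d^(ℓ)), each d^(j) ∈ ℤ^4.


Interval decomposition of M: I[1,2], I[1,3], I[4,4]^4.
HN type (ℓ=4): μ^(1)=29; μ^(2)=2; μ^(3)=-7; μ^(4)=-52

((0, 0, 0, 4); (0, 0, 1, 0); (0, 2, 0, 0); (2, 0, 0, 0))


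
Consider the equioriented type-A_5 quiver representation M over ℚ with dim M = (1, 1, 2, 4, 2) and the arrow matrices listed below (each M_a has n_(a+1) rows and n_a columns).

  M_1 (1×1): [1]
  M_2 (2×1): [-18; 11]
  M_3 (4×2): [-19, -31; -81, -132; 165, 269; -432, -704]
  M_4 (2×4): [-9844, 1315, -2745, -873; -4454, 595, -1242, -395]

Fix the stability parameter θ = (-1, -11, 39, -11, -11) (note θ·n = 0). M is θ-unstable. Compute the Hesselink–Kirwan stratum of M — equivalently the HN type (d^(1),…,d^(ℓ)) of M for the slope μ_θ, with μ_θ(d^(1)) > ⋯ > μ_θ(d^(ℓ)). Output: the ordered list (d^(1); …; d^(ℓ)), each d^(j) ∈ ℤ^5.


Barcode: M ≅ I[1,5], I[3,5], I[4,4]^2. HN layers by μ_θ (3 steps, strictly decreasing):
  μ^(1)=17/3; μ^(2)=-6; μ^(3)=-11

((0, 0, 2, 2, 2); (1, 1, 0, 0, 0); (0, 0, 0, 2, 0))


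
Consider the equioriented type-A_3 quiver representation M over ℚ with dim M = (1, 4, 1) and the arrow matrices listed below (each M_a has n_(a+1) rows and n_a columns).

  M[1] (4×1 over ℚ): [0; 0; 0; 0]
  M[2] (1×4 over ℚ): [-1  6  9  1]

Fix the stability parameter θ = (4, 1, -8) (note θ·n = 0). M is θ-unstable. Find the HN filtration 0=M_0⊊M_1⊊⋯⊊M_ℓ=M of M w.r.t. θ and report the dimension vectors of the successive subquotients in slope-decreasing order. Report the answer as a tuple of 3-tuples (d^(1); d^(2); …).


Via rank(M_{q-1}∘⋯∘M_p): M ≅ I[1,1], I[2,2]^3, I[2,3].
μ_θ-semistable layers: μ^(1)=4; μ^(2)=1; μ^(3)=-7/2

((1, 0, 0); (0, 3, 0); (0, 1, 1))


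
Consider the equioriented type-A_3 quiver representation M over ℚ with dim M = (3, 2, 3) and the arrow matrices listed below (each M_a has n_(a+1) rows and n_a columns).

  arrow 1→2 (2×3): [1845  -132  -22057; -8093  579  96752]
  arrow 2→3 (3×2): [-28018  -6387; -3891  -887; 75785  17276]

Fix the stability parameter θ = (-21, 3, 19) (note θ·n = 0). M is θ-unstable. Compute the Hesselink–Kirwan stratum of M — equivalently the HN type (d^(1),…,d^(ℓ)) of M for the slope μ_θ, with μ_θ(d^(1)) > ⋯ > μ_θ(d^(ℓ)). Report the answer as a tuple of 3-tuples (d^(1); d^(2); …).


Via rank(M_{q-1}∘⋯∘M_p): M ≅ I[1,1], I[1,3]^2, I[3,3].
μ_θ-semistable layers: μ^(1)=19; μ^(2)=3; μ^(3)=-21

((0, 0, 3); (0, 2, 0); (3, 0, 0))


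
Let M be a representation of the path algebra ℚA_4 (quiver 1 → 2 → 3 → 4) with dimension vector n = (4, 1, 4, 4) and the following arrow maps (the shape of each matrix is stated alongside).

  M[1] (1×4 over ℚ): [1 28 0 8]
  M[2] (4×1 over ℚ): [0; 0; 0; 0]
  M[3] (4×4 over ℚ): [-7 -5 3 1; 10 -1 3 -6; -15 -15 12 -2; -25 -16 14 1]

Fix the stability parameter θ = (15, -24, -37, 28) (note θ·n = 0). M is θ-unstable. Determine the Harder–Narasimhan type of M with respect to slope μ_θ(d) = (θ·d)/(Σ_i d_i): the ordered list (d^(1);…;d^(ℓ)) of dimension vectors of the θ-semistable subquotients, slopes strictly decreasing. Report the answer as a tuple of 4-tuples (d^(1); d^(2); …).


Interval decomposition of M: I[1,1]^3, I[1,2], I[3,4]^4.
HN type (ℓ=4): μ^(1)=28; μ^(2)=15; μ^(3)=-9/2; μ^(4)=-37

((0, 0, 0, 4); (3, 0, 0, 0); (1, 1, 0, 0); (0, 0, 4, 0))


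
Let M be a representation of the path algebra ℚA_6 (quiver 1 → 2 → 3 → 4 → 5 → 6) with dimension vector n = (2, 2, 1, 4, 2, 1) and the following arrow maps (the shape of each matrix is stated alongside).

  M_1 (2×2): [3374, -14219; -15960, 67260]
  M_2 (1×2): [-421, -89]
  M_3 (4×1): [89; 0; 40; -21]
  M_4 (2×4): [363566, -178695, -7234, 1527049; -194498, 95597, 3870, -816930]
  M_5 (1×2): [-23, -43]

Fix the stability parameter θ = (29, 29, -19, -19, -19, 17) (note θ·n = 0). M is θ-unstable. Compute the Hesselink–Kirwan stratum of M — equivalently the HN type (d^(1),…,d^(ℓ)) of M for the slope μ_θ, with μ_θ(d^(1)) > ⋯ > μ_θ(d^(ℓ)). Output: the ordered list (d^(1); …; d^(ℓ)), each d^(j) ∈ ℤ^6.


Interval decomposition of M: I[1,1], I[1,6], I[2,2], I[4,4]^2, I[4,5].
HN type (ℓ=4): μ^(1)=29; μ^(2)=17; μ^(3)=1/5; μ^(4)=-19

((1, 1, 0, 0, 0, 0); (0, 0, 0, 0, 0, 1); (1, 1, 1, 1, 1, 0); (0, 0, 0, 3, 1, 0))


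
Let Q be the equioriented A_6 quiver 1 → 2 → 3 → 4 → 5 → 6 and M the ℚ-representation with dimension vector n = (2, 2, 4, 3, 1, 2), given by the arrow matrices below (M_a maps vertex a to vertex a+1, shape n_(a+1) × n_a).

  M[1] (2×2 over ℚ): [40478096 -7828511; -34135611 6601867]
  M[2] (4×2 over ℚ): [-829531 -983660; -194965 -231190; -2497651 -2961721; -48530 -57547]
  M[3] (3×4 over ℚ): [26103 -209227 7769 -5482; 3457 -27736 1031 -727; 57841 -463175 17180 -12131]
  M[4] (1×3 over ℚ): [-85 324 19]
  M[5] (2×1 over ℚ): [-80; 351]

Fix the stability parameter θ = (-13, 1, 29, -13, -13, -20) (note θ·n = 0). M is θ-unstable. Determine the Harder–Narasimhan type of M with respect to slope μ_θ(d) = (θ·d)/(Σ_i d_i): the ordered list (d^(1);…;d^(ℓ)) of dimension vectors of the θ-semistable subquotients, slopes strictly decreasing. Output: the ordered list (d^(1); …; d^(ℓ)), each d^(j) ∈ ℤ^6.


Interval decomposition of M: I[1,4], I[1,6], I[3,3], I[3,4], I[6,6].
HN type (ℓ=6): μ^(1)=29; μ^(2)=8; μ^(3)=1; μ^(4)=-16/5; μ^(5)=-13; μ^(6)=-20

((0, 0, 1, 0, 0, 0); (0, 0, 2, 2, 0, 0); (0, 1, 0, 0, 0, 0); (0, 1, 1, 1, 1, 1); (2, 0, 0, 0, 0, 0); (0, 0, 0, 0, 0, 1))


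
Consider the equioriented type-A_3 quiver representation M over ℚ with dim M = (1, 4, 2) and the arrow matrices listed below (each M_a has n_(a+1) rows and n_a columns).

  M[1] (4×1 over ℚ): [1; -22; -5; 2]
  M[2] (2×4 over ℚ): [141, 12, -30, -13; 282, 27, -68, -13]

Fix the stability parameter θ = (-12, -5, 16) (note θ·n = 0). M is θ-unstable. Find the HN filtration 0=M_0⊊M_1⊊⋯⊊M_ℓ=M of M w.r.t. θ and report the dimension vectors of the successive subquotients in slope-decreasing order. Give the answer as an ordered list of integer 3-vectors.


Via rank(M_{q-1}∘⋯∘M_p): M ≅ I[1,3], I[2,2]^2, I[2,3].
μ_θ-semistable layers: μ^(1)=16; μ^(2)=-5; μ^(3)=-12

((0, 0, 2); (0, 4, 0); (1, 0, 0))


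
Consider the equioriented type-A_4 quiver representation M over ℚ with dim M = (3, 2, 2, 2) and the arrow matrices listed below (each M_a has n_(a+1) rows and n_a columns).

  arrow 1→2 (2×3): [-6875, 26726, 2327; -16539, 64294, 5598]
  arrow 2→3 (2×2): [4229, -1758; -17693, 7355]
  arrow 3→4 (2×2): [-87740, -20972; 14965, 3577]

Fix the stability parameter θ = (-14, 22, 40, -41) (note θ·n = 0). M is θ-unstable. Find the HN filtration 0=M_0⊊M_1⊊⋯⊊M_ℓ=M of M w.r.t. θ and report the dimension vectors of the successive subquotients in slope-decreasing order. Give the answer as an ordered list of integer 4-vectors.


Barcode: M ≅ I[1,1], I[1,3], I[1,4], I[4,4]. HN layers by μ_θ (5 steps, strictly decreasing):
  μ^(1)=40; μ^(2)=22; μ^(3)=7; μ^(4)=-14; μ^(5)=-41

((0, 0, 1, 0); (0, 1, 0, 0); (0, 1, 1, 1); (3, 0, 0, 0); (0, 0, 0, 1))


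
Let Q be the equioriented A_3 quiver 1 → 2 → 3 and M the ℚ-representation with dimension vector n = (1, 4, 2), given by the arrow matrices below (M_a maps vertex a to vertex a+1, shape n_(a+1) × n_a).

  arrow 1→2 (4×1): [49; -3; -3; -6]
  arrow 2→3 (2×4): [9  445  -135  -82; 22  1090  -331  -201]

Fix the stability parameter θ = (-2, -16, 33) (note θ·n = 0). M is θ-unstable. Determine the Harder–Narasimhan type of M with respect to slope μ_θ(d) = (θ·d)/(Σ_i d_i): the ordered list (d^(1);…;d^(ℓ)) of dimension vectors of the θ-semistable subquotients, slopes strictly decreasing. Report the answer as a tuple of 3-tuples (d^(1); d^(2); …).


Barcode: M ≅ I[1,3], I[2,2]^2, I[2,3]. HN layers by μ_θ (3 steps, strictly decreasing):
  μ^(1)=33; μ^(2)=-9; μ^(3)=-16

((0, 0, 2); (1, 1, 0); (0, 3, 0))


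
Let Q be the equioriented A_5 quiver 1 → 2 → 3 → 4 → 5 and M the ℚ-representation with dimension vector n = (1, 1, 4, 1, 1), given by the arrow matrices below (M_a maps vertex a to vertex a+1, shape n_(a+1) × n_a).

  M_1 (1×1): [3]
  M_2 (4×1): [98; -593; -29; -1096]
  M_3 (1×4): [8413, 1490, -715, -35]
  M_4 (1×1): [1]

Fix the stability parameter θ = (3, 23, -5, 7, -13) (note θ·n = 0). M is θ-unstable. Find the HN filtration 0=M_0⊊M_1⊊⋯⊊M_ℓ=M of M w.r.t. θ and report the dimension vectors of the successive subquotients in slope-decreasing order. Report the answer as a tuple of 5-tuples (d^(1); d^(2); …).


Barcode: M ≅ I[1,5], I[3,3]^3. HN layers by μ_θ (2 steps, strictly decreasing):
  μ^(1)=3; μ^(2)=-5

((1, 1, 1, 1, 1); (0, 0, 3, 0, 0))


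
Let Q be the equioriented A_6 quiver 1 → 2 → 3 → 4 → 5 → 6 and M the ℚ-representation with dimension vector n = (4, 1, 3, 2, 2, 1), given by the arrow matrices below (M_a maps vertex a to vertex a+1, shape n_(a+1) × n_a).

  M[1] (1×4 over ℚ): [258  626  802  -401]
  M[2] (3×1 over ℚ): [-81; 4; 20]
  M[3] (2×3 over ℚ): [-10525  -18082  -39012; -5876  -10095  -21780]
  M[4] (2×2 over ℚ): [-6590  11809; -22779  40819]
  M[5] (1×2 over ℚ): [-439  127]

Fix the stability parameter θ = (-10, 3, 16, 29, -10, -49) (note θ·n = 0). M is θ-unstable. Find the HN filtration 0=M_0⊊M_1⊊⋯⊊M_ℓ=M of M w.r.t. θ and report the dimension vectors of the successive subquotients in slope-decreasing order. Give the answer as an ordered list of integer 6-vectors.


Via rank(M_{q-1}∘⋯∘M_p): M ≅ I[1,1]^3, I[1,6], I[3,3], I[3,5].
μ_θ-semistable layers: μ^(1)=16; μ^(2)=35/3; μ^(3)=-11/5; μ^(4)=-10

((0, 0, 1, 0, 0, 0); (0, 0, 1, 1, 1, 0); (0, 1, 1, 1, 1, 1); (4, 0, 0, 0, 0, 0))


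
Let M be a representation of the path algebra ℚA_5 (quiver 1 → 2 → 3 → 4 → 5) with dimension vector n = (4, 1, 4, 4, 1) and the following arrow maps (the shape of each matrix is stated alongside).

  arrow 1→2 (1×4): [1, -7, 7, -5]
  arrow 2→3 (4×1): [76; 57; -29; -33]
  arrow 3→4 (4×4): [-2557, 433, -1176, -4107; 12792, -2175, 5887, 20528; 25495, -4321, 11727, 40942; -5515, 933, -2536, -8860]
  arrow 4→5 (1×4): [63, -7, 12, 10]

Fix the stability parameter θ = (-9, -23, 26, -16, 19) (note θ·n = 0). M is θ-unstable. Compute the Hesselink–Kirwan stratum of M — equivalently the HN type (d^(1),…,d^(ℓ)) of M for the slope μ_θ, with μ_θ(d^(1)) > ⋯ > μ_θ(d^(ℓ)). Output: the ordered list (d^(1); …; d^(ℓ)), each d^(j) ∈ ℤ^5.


Barcode: M ≅ I[1,1]^3, I[1,4], I[3,4]^2, I[3,5]. HN layers by μ_θ (4 steps, strictly decreasing):
  μ^(1)=19; μ^(2)=5; μ^(3)=-9; μ^(4)=-16

((0, 0, 0, 0, 1); (0, 0, 4, 4, 0); (3, 0, 0, 0, 0); (1, 1, 0, 0, 0))


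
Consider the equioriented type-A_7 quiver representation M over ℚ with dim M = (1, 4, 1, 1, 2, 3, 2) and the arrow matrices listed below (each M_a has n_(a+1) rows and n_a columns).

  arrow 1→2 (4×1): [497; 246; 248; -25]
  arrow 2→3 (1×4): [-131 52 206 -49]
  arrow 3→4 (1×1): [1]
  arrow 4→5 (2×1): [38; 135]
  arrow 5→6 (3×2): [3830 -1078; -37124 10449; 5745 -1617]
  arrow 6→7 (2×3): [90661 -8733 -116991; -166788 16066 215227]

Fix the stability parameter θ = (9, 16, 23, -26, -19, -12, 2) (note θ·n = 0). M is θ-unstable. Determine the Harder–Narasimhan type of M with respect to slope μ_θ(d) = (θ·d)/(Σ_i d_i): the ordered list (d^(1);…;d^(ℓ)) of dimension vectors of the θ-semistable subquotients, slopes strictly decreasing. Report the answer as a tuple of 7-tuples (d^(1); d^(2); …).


Barcode: M ≅ I[1,7], I[2,2]^3, I[5,7], I[6,6]. HN layers by μ_θ (5 steps, strictly decreasing):
  μ^(1)=16; μ^(2)=2; μ^(3)=-3/2; μ^(4)=-12; μ^(5)=-19

((0, 3, 0, 0, 0, 0, 0); (0, 0, 0, 0, 0, 0, 2); (1, 1, 1, 1, 1, 1, 0); (0, 0, 0, 0, 0, 2, 0); (0, 0, 0, 0, 1, 0, 0))


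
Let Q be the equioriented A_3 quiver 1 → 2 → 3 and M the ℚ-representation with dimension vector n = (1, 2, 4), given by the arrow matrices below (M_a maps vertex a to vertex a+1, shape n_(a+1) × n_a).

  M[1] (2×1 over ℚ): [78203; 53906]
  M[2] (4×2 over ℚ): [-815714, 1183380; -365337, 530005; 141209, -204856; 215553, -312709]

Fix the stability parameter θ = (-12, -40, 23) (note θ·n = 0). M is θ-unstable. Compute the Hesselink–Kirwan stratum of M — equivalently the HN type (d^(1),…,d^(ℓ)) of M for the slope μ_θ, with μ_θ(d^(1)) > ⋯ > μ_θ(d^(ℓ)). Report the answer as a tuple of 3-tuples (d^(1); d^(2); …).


Via rank(M_{q-1}∘⋯∘M_p): M ≅ I[1,3], I[2,3], I[3,3]^2.
μ_θ-semistable layers: μ^(1)=23; μ^(2)=-26; μ^(3)=-40

((0, 0, 4); (1, 1, 0); (0, 1, 0))


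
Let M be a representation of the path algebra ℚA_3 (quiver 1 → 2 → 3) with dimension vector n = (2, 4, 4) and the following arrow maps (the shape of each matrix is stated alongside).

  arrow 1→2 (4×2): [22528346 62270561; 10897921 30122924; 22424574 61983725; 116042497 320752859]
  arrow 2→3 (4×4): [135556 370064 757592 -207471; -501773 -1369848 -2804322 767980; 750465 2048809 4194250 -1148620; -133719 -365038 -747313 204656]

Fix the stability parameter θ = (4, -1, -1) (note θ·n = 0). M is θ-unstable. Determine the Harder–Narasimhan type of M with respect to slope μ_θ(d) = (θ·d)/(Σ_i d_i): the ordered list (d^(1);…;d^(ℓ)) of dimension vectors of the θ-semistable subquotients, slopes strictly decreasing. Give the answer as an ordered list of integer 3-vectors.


Interval decomposition of M: I[1,3]^2, I[2,3]^2.
HN type (ℓ=2): μ^(1)=2/3; μ^(2)=-1

((2, 2, 2); (0, 2, 2))


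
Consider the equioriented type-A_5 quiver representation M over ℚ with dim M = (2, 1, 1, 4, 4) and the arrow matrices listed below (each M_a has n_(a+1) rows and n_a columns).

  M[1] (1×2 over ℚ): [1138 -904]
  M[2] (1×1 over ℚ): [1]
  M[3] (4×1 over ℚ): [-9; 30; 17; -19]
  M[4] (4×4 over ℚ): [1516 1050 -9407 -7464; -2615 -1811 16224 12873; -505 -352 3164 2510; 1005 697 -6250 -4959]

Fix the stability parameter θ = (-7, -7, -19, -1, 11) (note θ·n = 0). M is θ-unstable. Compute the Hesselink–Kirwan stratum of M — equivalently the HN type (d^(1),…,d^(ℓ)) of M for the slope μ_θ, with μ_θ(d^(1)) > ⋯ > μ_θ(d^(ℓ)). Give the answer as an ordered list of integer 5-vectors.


Via rank(M_{q-1}∘⋯∘M_p): M ≅ I[1,1], I[1,5], I[4,4], I[4,5]^2, I[5,5].
μ_θ-semistable layers: μ^(1)=11; μ^(2)=-1; μ^(3)=-7; μ^(4)=-11

((0, 0, 0, 0, 4); (0, 0, 0, 4, 0); (1, 0, 0, 0, 0); (1, 1, 1, 0, 0))


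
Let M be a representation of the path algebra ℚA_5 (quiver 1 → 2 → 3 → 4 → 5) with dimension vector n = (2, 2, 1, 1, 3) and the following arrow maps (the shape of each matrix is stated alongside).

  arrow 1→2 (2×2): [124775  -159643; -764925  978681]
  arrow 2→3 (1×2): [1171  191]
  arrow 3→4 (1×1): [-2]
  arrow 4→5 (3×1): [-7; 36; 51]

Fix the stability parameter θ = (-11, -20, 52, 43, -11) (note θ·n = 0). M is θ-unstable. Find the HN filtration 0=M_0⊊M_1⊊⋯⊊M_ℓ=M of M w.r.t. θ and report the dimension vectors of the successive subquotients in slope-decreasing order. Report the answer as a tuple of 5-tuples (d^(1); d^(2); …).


Via rank(M_{q-1}∘⋯∘M_p): M ≅ I[1,1], I[1,5], I[2,2], I[5,5]^2.
μ_θ-semistable layers: μ^(1)=28; μ^(2)=-11; μ^(3)=-31/2; μ^(4)=-20

((0, 0, 1, 1, 1); (1, 0, 0, 0, 2); (1, 1, 0, 0, 0); (0, 1, 0, 0, 0))


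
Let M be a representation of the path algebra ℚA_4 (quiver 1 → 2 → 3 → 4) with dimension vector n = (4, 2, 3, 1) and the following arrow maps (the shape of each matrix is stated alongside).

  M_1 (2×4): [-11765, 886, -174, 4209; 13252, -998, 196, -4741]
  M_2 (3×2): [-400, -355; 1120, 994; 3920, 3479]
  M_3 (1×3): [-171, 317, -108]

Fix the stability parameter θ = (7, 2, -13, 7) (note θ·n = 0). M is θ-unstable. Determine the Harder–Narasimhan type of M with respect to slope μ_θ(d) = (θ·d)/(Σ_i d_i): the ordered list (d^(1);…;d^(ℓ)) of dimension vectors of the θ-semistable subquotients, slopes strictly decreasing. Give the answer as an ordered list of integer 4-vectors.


Barcode: M ≅ I[1,1]^2, I[1,2], I[1,4], I[3,3]^2. HN layers by μ_θ (4 steps, strictly decreasing):
  μ^(1)=7; μ^(2)=9/2; μ^(3)=-4/3; μ^(4)=-13

((2, 0, 0, 1); (1, 1, 0, 0); (1, 1, 1, 0); (0, 0, 2, 0))


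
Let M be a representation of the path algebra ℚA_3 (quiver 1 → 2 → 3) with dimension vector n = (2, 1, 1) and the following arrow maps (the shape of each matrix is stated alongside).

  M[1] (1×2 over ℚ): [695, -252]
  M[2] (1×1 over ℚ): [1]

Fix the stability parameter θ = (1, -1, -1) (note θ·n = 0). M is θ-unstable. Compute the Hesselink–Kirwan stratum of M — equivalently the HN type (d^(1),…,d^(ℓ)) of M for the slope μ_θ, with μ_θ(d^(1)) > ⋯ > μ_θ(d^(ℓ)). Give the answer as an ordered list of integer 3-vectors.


Via rank(M_{q-1}∘⋯∘M_p): M ≅ I[1,1], I[1,3].
μ_θ-semistable layers: μ^(1)=1; μ^(2)=-1/3

((1, 0, 0); (1, 1, 1))


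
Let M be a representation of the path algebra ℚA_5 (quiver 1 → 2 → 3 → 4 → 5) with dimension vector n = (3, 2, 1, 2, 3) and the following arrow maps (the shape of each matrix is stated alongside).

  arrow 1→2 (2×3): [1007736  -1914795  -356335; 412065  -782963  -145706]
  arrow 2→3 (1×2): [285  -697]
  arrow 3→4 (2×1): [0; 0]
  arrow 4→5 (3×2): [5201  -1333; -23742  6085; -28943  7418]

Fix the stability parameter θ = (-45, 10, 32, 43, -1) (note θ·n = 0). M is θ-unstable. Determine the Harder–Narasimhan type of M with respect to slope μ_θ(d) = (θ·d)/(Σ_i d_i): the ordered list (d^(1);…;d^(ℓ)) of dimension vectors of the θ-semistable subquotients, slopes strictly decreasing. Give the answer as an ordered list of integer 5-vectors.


Via rank(M_{q-1}∘⋯∘M_p): M ≅ I[1,1], I[1,2], I[1,3], I[4,5]^2, I[5,5].
μ_θ-semistable layers: μ^(1)=32; μ^(2)=21; μ^(3)=10; μ^(4)=-1; μ^(5)=-45

((0, 0, 1, 0, 0); (0, 0, 0, 2, 2); (0, 2, 0, 0, 0); (0, 0, 0, 0, 1); (3, 0, 0, 0, 0))


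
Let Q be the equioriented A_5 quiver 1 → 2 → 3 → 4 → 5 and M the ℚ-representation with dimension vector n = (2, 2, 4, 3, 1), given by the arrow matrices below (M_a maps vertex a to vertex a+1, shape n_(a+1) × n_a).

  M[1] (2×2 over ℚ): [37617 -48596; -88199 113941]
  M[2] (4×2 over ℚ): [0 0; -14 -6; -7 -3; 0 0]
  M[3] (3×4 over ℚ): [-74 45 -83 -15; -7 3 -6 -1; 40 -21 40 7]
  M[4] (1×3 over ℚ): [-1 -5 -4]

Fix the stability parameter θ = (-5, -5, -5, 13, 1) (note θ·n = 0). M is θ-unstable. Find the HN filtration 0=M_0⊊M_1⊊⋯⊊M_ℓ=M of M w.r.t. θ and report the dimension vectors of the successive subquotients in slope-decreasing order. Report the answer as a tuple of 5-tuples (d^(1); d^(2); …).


Barcode: M ≅ I[1,2], I[1,5], I[3,3], I[3,4]^2. HN layers by μ_θ (3 steps, strictly decreasing):
  μ^(1)=13; μ^(2)=7; μ^(3)=-5

((0, 0, 0, 2, 0); (0, 0, 0, 1, 1); (2, 2, 4, 0, 0))


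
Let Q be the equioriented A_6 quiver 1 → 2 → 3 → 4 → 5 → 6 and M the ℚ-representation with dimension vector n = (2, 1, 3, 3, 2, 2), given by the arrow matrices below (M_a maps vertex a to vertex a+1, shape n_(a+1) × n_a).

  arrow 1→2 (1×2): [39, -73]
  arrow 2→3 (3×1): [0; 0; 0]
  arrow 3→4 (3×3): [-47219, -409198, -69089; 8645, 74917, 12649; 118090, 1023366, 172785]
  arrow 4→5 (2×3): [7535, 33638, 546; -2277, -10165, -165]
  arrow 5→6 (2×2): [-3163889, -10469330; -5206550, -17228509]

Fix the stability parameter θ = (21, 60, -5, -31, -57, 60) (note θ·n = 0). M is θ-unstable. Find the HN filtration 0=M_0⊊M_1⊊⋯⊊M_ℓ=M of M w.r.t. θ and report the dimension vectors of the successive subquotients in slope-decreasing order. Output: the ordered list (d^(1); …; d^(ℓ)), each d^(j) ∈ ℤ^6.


Barcode: M ≅ I[1,1], I[1,2], I[3,4], I[3,6]^2. HN layers by μ_θ (4 steps, strictly decreasing):
  μ^(1)=60; μ^(2)=21; μ^(3)=-18; μ^(4)=-31

((0, 1, 0, 0, 0, 2); (2, 0, 0, 0, 0, 0); (0, 0, 1, 1, 0, 0); (0, 0, 2, 2, 2, 0))


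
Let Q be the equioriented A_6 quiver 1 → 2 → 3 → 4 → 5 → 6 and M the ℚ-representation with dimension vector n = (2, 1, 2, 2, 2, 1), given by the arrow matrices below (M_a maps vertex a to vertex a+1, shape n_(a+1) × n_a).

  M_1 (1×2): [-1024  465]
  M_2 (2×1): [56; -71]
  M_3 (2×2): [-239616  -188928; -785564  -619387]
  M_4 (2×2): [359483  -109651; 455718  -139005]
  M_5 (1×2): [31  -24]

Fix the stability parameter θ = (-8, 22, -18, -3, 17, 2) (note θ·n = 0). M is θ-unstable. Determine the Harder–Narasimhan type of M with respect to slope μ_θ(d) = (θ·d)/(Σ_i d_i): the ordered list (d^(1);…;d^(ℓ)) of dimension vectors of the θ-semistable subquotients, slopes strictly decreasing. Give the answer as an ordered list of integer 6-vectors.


Interval decomposition of M: I[1,1], I[1,6], I[3,3], I[4,5].
HN type (ℓ=6): μ^(1)=17; μ^(2)=19/2; μ^(3)=1/3; μ^(4)=-3; μ^(5)=-8; μ^(6)=-18

((0, 0, 0, 0, 1, 0); (0, 0, 0, 0, 1, 1); (0, 1, 1, 1, 0, 0); (0, 0, 0, 1, 0, 0); (2, 0, 0, 0, 0, 0); (0, 0, 1, 0, 0, 0))


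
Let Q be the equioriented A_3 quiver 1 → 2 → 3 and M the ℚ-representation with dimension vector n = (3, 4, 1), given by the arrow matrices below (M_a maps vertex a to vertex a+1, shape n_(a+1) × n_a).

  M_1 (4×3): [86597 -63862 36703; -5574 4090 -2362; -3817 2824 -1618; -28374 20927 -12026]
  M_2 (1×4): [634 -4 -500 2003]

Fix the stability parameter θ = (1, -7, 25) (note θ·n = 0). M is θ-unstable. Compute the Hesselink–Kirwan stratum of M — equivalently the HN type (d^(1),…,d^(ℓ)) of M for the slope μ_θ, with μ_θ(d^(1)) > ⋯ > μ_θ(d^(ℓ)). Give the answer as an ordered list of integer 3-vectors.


Via rank(M_{q-1}∘⋯∘M_p): M ≅ I[1,2]^2, I[1,3], I[2,2].
μ_θ-semistable layers: μ^(1)=25; μ^(2)=-3; μ^(3)=-7

((0, 0, 1); (3, 3, 0); (0, 1, 0))


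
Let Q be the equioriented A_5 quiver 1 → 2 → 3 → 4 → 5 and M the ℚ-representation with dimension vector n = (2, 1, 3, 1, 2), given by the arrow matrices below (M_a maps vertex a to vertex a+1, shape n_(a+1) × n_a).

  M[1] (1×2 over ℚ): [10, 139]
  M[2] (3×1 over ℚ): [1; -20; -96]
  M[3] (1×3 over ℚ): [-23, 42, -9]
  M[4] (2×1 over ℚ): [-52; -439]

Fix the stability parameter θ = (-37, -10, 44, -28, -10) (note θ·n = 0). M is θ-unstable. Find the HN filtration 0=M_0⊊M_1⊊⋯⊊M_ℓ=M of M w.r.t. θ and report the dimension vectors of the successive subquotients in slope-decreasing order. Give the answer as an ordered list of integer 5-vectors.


Interval decomposition of M: I[1,1], I[1,5], I[3,3]^2, I[5,5].
HN type (ℓ=4): μ^(1)=44; μ^(2)=2; μ^(3)=-10; μ^(4)=-37

((0, 0, 2, 0, 0); (0, 0, 1, 1, 1); (0, 1, 0, 0, 1); (2, 0, 0, 0, 0))


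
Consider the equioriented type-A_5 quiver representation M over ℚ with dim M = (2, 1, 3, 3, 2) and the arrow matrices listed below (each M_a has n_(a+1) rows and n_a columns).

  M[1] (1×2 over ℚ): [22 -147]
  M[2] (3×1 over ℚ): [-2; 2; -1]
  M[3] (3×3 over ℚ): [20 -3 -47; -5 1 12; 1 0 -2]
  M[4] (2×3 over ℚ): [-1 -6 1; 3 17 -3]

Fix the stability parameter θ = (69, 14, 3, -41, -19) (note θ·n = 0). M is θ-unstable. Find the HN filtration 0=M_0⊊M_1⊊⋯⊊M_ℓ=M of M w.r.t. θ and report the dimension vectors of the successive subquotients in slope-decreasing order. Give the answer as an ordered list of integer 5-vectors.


Interval decomposition of M: I[1,1], I[1,5], I[3,4], I[3,5].
HN type (ℓ=3): μ^(1)=69; μ^(2)=26/5; μ^(3)=-19

((1, 0, 0, 0, 0); (1, 1, 1, 1, 1); (0, 0, 2, 2, 1))


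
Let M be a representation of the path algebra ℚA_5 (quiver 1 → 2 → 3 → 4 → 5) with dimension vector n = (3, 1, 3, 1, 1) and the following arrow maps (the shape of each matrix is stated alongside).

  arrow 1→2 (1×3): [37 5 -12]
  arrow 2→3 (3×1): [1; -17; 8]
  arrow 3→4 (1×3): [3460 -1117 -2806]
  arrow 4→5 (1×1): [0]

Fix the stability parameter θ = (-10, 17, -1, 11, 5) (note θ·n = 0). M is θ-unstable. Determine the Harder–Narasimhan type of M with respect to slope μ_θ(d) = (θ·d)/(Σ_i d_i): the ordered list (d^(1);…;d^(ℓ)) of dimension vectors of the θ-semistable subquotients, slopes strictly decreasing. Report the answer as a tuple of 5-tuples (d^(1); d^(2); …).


Via rank(M_{q-1}∘⋯∘M_p): M ≅ I[1,1]^2, I[1,4], I[3,3]^2, I[5,5].
μ_θ-semistable layers: μ^(1)=11; μ^(2)=8; μ^(3)=5; μ^(4)=-1; μ^(5)=-10

((0, 0, 0, 1, 0); (0, 1, 1, 0, 0); (0, 0, 0, 0, 1); (0, 0, 2, 0, 0); (3, 0, 0, 0, 0))


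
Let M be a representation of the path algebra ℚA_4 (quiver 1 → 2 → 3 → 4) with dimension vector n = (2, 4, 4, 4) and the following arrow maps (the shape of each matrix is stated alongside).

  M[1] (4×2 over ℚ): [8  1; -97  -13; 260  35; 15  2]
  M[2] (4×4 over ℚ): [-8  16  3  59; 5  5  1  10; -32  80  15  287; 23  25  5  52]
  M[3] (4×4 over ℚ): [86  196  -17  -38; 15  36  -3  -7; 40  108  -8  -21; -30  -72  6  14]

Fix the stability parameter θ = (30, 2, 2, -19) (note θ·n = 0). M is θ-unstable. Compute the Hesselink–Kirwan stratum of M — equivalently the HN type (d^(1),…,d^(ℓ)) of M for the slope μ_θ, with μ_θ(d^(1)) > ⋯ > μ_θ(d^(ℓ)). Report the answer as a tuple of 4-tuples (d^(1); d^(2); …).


Via rank(M_{q-1}∘⋯∘M_p): M ≅ I[1,2], I[1,4], I[2,4]^2, I[3,3], I[4,4].
μ_θ-semistable layers: μ^(1)=16; μ^(2)=15/4; μ^(3)=2; μ^(4)=-5; μ^(5)=-19

((1, 1, 0, 0); (1, 1, 1, 1); (0, 0, 1, 0); (0, 2, 2, 2); (0, 0, 0, 1))


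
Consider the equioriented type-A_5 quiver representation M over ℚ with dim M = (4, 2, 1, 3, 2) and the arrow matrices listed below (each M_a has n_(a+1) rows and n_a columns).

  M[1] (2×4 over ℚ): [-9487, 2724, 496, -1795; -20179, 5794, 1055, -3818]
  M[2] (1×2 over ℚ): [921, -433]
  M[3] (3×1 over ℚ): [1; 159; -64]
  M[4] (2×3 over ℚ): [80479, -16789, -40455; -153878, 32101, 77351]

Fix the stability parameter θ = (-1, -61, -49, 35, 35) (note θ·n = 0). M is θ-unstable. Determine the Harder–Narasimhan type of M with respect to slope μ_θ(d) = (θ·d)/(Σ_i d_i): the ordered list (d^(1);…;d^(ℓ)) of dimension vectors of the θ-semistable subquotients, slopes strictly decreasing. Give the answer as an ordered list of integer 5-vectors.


Barcode: M ≅ I[1,1]^2, I[1,2], I[1,5], I[4,4], I[4,5]. HN layers by μ_θ (4 steps, strictly decreasing):
  μ^(1)=35; μ^(2)=-1; μ^(3)=-31; μ^(4)=-37

((0, 0, 0, 3, 2); (2, 0, 0, 0, 0); (1, 1, 0, 0, 0); (1, 1, 1, 0, 0))


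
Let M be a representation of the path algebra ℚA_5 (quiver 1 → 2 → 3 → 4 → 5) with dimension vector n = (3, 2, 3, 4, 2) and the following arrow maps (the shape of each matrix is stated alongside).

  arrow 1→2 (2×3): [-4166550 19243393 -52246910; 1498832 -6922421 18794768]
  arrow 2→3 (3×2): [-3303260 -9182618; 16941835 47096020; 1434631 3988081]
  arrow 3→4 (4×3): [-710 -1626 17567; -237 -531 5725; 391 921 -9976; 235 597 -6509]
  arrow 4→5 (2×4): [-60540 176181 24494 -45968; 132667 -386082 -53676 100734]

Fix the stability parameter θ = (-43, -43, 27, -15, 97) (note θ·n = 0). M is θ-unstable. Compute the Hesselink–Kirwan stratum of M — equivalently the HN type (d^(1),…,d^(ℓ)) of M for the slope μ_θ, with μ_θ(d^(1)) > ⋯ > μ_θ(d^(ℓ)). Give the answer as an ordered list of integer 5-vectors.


Barcode: M ≅ I[1,1], I[1,5]^2, I[3,3], I[4,4]^2. HN layers by μ_θ (5 steps, strictly decreasing):
  μ^(1)=97; μ^(2)=27; μ^(3)=6; μ^(4)=-15; μ^(5)=-43

((0, 0, 0, 0, 2); (0, 0, 1, 0, 0); (0, 0, 2, 2, 0); (0, 0, 0, 2, 0); (3, 2, 0, 0, 0))


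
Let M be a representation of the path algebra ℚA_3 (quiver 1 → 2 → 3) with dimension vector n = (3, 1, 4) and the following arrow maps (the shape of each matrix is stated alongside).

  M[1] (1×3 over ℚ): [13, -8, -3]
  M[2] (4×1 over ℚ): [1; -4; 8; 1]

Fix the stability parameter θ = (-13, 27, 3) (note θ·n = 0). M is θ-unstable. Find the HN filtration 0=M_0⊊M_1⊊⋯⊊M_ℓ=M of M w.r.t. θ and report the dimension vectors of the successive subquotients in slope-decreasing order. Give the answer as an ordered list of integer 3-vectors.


Barcode: M ≅ I[1,1]^2, I[1,3], I[3,3]^3. HN layers by μ_θ (3 steps, strictly decreasing):
  μ^(1)=15; μ^(2)=3; μ^(3)=-13

((0, 1, 1); (0, 0, 3); (3, 0, 0))


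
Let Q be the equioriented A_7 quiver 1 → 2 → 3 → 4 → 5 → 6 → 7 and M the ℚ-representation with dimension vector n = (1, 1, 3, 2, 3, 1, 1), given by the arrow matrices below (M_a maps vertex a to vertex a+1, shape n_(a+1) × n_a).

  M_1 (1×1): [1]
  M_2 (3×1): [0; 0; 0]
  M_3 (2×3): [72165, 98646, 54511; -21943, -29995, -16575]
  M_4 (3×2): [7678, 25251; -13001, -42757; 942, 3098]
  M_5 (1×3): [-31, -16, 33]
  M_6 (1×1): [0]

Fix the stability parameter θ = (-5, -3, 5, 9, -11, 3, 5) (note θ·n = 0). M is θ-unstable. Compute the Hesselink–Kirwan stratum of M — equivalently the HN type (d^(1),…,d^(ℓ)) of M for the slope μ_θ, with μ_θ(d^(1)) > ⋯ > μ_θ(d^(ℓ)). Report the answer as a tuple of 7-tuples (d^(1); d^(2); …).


Barcode: M ≅ I[1,2], I[3,3], I[3,5], I[3,6], I[5,5], I[7,7]. HN layers by μ_θ (6 steps, strictly decreasing):
  μ^(1)=5; μ^(2)=3; μ^(3)=1; μ^(4)=-3; μ^(5)=-5; μ^(6)=-11

((0, 0, 1, 0, 0, 0, 1); (0, 0, 0, 0, 0, 1, 0); (0, 0, 2, 2, 2, 0, 0); (0, 1, 0, 0, 0, 0, 0); (1, 0, 0, 0, 0, 0, 0); (0, 0, 0, 0, 1, 0, 0))


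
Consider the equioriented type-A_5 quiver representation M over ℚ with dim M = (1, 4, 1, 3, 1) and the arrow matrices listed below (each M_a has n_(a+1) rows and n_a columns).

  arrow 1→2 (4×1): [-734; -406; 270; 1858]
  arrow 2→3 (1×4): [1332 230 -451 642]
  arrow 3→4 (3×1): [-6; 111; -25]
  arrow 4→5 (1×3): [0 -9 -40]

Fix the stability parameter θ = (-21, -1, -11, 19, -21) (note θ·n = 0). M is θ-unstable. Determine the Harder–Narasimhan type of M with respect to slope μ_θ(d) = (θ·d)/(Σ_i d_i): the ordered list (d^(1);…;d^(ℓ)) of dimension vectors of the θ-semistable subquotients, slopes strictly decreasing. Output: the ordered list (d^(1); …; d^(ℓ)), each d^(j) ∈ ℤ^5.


Via rank(M_{q-1}∘⋯∘M_p): M ≅ I[1,5], I[2,2]^3, I[4,4]^2.
μ_θ-semistable layers: μ^(1)=19; μ^(2)=-1; μ^(3)=-6; μ^(4)=-21

((0, 0, 0, 2, 0); (0, 3, 0, 1, 1); (0, 1, 1, 0, 0); (1, 0, 0, 0, 0))


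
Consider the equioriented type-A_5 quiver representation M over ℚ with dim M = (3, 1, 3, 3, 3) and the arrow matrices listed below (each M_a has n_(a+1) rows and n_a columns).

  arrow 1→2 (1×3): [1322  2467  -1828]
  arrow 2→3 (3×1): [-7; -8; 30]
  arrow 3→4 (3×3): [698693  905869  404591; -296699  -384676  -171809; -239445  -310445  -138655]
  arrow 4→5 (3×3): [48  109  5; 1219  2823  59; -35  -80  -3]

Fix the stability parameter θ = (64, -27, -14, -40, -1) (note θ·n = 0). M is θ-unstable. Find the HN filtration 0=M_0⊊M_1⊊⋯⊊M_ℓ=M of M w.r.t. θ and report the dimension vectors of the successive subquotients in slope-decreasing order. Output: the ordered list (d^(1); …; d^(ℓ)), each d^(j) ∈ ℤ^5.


Interval decomposition of M: I[1,1]^2, I[1,5], I[3,3], I[3,5], I[4,5].
HN type (ℓ=6): μ^(1)=64; μ^(2)=-1; μ^(3)=-17/4; μ^(4)=-14; μ^(5)=-27; μ^(6)=-40

((2, 0, 0, 0, 0); (0, 0, 0, 0, 3); (1, 1, 1, 1, 0); (0, 0, 1, 0, 0); (0, 0, 1, 1, 0); (0, 0, 0, 1, 0))


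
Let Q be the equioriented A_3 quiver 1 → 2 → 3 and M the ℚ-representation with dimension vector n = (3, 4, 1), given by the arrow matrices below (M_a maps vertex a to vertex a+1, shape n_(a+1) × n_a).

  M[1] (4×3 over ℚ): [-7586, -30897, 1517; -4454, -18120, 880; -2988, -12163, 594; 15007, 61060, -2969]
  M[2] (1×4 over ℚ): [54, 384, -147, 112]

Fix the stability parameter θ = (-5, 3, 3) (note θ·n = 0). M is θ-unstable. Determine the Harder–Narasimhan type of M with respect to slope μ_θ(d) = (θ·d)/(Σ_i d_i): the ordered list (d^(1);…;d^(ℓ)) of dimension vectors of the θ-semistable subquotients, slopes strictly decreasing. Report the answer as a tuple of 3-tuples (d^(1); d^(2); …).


Barcode: M ≅ I[1,2]^2, I[1,3], I[2,2]. HN layers by μ_θ (2 steps, strictly decreasing):
  μ^(1)=3; μ^(2)=-5

((0, 4, 1); (3, 0, 0))
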